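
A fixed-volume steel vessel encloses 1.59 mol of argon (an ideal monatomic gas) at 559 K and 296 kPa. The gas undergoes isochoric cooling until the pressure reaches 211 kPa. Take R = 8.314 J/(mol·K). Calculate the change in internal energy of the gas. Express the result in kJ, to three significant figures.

ΔU ≈ -3.18 kJ

Constant volume ⇒ W = 0, so Q = ΔU = nCᵥΔT with Cᵥ = 3R/2 = 12.47 J/(mol·K).
At constant V, T₂/T₁ = P₂/P₁ ⇒ ΔT = T₁(P₂/P₁ − 1) = 559·(211/296 − 1) = -160.5 K.
ΔU = (1.59)(12.47)(-160.5) = -3183 J.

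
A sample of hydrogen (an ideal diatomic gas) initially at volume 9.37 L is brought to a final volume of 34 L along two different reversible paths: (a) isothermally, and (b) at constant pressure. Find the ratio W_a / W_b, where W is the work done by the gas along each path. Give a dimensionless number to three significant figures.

Path (a) isothermal: W = P₁V₁ ln(V₂/V₁) → W_a/(P₁V₁) = 1.289.
Path (b) isobaric: W = P₁(V₂ − V₁) → W_b/(P₁V₁) = 2.629.
W_a / W_b = 1.289 / 2.629 = 0.4903.

W_a / W_b ≈ 0.490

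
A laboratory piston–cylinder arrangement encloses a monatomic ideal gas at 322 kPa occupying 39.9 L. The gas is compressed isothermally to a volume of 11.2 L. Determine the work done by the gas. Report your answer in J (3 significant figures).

Isothermal: W = nRT ln(V₂/V₁) = P₁V₁ ln(V₂/V₁).
P₁V₁ = (322 kPa)(39.9 L) = 12848 J.
W = 12848 × ln(11.2/39.9) = 12848 × -1.27
W_by_gas = -16323 J.

W ≈ -16300 J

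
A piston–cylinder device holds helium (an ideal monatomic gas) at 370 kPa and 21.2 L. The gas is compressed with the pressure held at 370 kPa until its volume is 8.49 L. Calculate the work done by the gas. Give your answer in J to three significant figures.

Isobaric: W = P ΔV.
W = (370 kPa)(8.49 − 21.2 L) = (370)(-12.71) = -4703 J.

W ≈ -4700 J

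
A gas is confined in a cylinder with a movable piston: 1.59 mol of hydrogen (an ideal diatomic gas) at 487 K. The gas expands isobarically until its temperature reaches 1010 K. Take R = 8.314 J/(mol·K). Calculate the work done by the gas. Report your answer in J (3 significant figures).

W ≈ 6910 J

Isobaric: W = P ΔV = nR ΔT.
W = (1.59)(8.314)(1010 − 487) = 6914 J.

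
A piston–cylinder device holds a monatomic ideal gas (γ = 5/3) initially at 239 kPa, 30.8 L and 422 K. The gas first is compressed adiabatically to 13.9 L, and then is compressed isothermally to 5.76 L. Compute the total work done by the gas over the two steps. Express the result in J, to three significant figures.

W_total ≈ -18700 J

Step 1 (adiabatic): W = (P₁V₁ − P₂V₂)/(γ−1) = (7361 − 12511)/0.667 = -7725 J.
After step 1: P = 900.1 kPa, V = 13.9 L, T = 717.2 K.
Step 2 (isothermal): W = P₁V₁ ln(V₂/V₁) = (12511) ln(5.76/13.9) = -11022 J.
W_total = -7725 − 11022 = -18747 J.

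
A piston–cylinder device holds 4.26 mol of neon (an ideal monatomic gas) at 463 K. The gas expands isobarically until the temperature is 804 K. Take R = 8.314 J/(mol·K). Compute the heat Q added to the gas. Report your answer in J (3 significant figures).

Q ≈ 30200 J

Isobaric: W = nRΔT = (4.26)(8.314)(341) = 12077 J.
ΔU = nCᵥΔT with Cᵥ = 3R/2: ΔU = (4.26)(12.47)(341) = 18116 J.
Q = ΔU + W = 18116 + 12077 = 30194 J.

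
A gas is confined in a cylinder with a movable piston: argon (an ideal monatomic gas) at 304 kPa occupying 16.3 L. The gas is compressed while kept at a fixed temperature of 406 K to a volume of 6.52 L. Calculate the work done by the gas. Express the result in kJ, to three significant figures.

W ≈ -4.54 kJ

Isothermal: W = nRT ln(V₂/V₁) = P₁V₁ ln(V₂/V₁).
P₁V₁ = (304 kPa)(16.3 L) = 4955 J.
W = 4955 × ln(6.52/16.3) = 4955 × -0.9163
W_by_gas = -4540 J.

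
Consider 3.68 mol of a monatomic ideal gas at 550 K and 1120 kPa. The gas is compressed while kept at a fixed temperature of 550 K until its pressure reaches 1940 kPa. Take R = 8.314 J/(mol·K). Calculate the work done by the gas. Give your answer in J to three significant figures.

Isothermal process: W = nRT ln(V₂/V₁) = nRT ln(P₁/P₂).
W = (3.68)(8.314)(550) × ln(1120/1940)
  = 16828 × ln(0.5773) = 16828 × -0.5494
W_by_gas = -9244 J.

W ≈ -9240 J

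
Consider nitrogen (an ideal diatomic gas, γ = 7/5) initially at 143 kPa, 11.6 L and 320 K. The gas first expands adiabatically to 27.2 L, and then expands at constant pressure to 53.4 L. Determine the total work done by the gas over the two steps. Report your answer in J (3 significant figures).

Step 1 (adiabatic): W = (P₁V₁ − P₂V₂)/(γ−1) = (1659 − 1180)/0.4 = 1198 J.
After step 1: P = 43.37 kPa, V = 27.2 L, T = 227.6 K.
Step 2 (isobaric): W = PΔV = (43.37 kPa)(53.4 − 27.2 L) = 1136 J.
W_total = 1198 + 1136 = 2334 J.

W_total ≈ 2330 J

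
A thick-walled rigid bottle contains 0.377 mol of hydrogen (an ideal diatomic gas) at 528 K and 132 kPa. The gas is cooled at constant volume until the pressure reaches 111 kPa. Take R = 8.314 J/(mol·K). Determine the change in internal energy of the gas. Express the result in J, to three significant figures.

Constant volume ⇒ W = 0, so Q = ΔU = nCᵥΔT with Cᵥ = 5R/2 = 20.79 J/(mol·K).
At constant V, T₂/T₁ = P₂/P₁ ⇒ ΔT = T₁(P₂/P₁ − 1) = 528·(111/132 − 1) = -84 K.
ΔU = (0.377)(20.79)(-84) = -658.2 J.

ΔU ≈ -658 J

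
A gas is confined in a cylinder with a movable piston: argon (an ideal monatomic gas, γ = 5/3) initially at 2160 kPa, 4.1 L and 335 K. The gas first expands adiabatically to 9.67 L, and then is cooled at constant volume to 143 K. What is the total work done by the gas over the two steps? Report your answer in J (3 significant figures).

Step 1 (adiabatic): W = (P₁V₁ − P₂V₂)/(γ−1) = (8856 − 4998)/0.667 = 5787 J.
Step 2 (isochoric): W = 0 (constant volume).
W_total = 5787 + 0 = 5787 J.

W_total ≈ 5790 J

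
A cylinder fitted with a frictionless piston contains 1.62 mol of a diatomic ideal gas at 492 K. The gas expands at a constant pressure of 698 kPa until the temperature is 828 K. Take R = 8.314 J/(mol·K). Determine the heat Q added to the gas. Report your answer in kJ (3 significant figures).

Isobaric: W = nRΔT = (1.62)(8.314)(336) = 4525 J.
ΔU = nCᵥΔT with Cᵥ = 5R/2: ΔU = (1.62)(20.79)(336) = 11314 J.
Q = ΔU + W = 11314 + 4525 = 15839 J.

Q ≈ 15.8 kJ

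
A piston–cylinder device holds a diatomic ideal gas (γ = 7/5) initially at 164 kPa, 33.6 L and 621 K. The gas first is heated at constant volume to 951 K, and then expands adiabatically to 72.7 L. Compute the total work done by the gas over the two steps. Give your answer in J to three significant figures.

Step 1 (isochoric): W = 0 (constant volume).
After step 1: P = 251.1 kPa (V unchanged).
Step 2 (adiabatic): W = (P₁V₁ − P₂V₂)/(γ−1) = (8439 − 6197)/0.4 = 5604 J.
W_total = 0 + 5604 = 5604 J.

W_total ≈ 5600 J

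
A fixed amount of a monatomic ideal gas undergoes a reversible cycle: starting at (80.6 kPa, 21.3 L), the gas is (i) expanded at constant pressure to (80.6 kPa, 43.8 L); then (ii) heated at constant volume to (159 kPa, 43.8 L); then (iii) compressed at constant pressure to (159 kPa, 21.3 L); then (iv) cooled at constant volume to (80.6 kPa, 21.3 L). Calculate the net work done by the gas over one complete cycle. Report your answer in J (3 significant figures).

W_net ≈ -1760 J

Constant-volume legs do no work.
W(i) = (80.6)(43.8 − 21.3) = 1813 J; W(iii) = (159)(21.3 − 43.8) = -3577 J.
W_net = 1813 − 3577 = -1764 J (the counter-clockwise enclosed area).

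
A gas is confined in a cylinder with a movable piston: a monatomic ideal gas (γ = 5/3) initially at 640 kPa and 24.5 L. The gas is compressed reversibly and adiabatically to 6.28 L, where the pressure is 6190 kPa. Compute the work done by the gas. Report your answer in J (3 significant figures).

Adiabatic: W = (P₁V₁ − P₂V₂)/(γ − 1) with γ = 5/3.
P₁V₁ = 15680 J, P₂V₂ = 38873 J.
W = (15680 − 38873) / 0.6667 = -34790 J.

W ≈ -34800 J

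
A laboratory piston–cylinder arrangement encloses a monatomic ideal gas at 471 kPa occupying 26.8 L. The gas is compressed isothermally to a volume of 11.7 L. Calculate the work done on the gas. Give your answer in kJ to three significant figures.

Isothermal: W = nRT ln(V₂/V₁) = P₁V₁ ln(V₂/V₁).
P₁V₁ = (471 kPa)(26.8 L) = 12623 J.
W = 12623 × ln(11.7/26.8) = 12623 × -0.8288
W_by_gas = -10462 J; work on gas = −W_by = 10462 J.

W ≈ 10.5 kJ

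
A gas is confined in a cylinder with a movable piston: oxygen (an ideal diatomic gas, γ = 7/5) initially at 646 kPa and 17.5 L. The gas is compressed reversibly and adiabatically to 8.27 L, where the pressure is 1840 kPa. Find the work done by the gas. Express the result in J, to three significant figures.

Adiabatic: W = (P₁V₁ − P₂V₂)/(γ − 1) with γ = 7/5.
P₁V₁ = 11305 J, P₂V₂ = 15217 J.
W = (11305 − 15217) / 0.4 = -9780 J.

W ≈ -9780 J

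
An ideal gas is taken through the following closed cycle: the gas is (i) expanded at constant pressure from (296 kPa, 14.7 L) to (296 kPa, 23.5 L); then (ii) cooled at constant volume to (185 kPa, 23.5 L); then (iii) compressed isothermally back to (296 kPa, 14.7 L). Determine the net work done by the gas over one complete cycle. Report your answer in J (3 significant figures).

W_net ≈ 565 J

Leg (i): W = PΔV = (296)(23.5 − 14.7) = 2605 J.
Leg (ii): W = 0.
Leg (iii): W = PᵢVᵢ ln(V_f/Vᵢ) = (4348) ln(14.7/23.5) = -2040 J.
W_net = 2605 − 2040 = 565.2 J.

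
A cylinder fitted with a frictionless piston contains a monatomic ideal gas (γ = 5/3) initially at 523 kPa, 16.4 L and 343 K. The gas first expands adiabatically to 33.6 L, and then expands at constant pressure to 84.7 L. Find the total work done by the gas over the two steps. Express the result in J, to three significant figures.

Step 1 (adiabatic): W = (P₁V₁ − P₂V₂)/(γ−1) = (8577 − 5317)/0.667 = 4890 J.
After step 1: P = 158.2 kPa, V = 33.6 L, T = 212.6 K.
Step 2 (isobaric): W = PΔV = (158.2 kPa)(84.7 − 33.6 L) = 8087 J.
W_total = 4890 + 8087 = 12977 J.

W_total ≈ 13000 J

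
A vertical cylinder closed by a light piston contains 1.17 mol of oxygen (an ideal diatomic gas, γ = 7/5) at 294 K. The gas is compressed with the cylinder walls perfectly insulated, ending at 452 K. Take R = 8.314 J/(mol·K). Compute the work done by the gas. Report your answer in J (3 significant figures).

Adiabatic ⇒ Q = 0, so W_by = −ΔU = nCᵥ(T₁ − T₂).
Cᵥ = 5R/2 = 20.79 J/(mol·K).
W = (1.17)(20.79)(294 − 452) = -3842 J.

W ≈ -3840 J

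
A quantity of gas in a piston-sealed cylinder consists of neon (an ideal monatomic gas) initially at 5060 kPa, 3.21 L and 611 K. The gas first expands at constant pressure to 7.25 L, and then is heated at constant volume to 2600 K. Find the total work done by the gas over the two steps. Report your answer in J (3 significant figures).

Step 1 (isobaric): W = PΔV = (5060 kPa)(7.25 − 3.21 L) = 20442 J.
Step 2 (isochoric): W = 0 (constant volume).
W_total = 20442 + 0 = 20442 J.

W_total ≈ 20400 J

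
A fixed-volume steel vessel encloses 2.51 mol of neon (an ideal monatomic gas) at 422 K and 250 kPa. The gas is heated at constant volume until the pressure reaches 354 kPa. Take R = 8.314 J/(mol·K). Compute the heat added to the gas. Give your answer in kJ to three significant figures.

Q ≈ 5.50 kJ

Constant volume ⇒ W = 0, so Q = ΔU = nCᵥΔT with Cᵥ = 3R/2 = 12.47 J/(mol·K).
At constant V, T₂/T₁ = P₂/P₁ ⇒ ΔT = T₁(P₂/P₁ − 1) = 422·(354/250 − 1) = 175.6 K.
ΔU = (2.51)(12.47)(175.6) = 5495 J.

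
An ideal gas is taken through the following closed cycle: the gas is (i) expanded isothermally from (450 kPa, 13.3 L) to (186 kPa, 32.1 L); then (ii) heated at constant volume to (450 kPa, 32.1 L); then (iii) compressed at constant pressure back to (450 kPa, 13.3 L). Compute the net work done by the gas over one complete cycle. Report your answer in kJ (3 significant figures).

W_net ≈ -3.19 kJ

Leg (i): W = PᵢVᵢ ln(V_f/Vᵢ) = (5985) ln(32.1/13.3) = 5273 J.
Leg (ii): W = 0.
Leg (iii): W = PΔV = (450)(13.3 − 32.1) = -8460 J.
W_net = 5273 − 8460 = -3187 J.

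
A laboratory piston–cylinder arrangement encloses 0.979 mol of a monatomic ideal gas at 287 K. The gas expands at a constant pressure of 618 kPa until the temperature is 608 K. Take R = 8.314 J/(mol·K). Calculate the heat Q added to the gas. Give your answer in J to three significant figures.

Isobaric: W = nRΔT = (0.979)(8.314)(321) = 2613 J.
ΔU = nCᵥΔT with Cᵥ = 3R/2: ΔU = (0.979)(12.47)(321) = 3919 J.
Q = ΔU + W = 3919 + 2613 = 6532 J.

Q ≈ 6530 J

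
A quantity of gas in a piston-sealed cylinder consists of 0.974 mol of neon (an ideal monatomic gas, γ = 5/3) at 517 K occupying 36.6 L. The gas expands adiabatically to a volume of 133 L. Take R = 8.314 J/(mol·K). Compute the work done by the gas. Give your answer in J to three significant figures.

Adiabatic: TV^(γ−1) = const with γ = 5/3.
T₂ = T₁ (V₁/V₂)^(γ−1) = 517 × (36.6/133)^0.667 = 517 × 0.4231 = 218.7 K.
W_by = nCᵥ(T₁ − T₂) = (0.974)(12.47)(517 − 218.7) = 3623 J.

W ≈ 3620 J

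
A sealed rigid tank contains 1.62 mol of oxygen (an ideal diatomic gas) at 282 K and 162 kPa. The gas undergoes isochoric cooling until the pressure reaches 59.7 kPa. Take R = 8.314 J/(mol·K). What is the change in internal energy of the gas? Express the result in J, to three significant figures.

ΔU ≈ -6000 J

Constant volume ⇒ W = 0, so Q = ΔU = nCᵥΔT with Cᵥ = 5R/2 = 20.79 J/(mol·K).
At constant V, T₂/T₁ = P₂/P₁ ⇒ ΔT = T₁(P₂/P₁ − 1) = 282·(59.7/162 − 1) = -178.1 K.
ΔU = (1.62)(20.79)(-178.1) = -5996 J.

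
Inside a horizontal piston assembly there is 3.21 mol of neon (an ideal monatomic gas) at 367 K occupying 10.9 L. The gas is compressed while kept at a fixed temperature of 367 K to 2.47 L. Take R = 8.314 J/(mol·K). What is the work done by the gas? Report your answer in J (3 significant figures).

Isothermal: W = nRT ln(V₂/V₁).
W = (3.21)(8.314)(367) × ln(2.47/10.9)
  = 9794 × -1.485
W_by_gas = -14540 J.

W ≈ -14500 J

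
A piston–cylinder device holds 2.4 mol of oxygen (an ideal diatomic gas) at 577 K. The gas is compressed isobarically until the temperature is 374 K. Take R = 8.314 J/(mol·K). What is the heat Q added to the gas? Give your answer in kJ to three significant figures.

Q ≈ -14.2 kJ

Isobaric: W = nRΔT = (2.4)(8.314)(-203) = -4051 J.
ΔU = nCᵥΔT with Cᵥ = 5R/2: ΔU = (2.4)(20.79)(-203) = -10126 J.
Q = ΔU + W = -10126 − 4051 = -14177 J.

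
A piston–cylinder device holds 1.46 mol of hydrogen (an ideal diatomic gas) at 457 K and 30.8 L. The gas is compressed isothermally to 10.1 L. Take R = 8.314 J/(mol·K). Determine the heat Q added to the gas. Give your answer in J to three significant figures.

Q ≈ -6190 J

Isothermal ⇒ ΔU = 0, so Q = W = nRT ln(V₂/V₁).
Q = (1.46)(8.314)(457) ln(10.1/30.8) = 5547 × -1.115 = -6185 J.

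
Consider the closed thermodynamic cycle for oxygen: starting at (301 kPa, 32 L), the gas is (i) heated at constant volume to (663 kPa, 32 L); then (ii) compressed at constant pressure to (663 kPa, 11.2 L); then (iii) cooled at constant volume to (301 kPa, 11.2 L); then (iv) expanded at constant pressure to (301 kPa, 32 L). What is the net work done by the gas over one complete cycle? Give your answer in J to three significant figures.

W_net ≈ -7530 J

Constant-volume legs do no work.
W(ii) = (663)(11.2 − 32) = -13790 J; W(iv) = (301)(32 − 11.2) = 6261 J.
W_net = -13790 + 6261 = -7530 J (the counter-clockwise enclosed area).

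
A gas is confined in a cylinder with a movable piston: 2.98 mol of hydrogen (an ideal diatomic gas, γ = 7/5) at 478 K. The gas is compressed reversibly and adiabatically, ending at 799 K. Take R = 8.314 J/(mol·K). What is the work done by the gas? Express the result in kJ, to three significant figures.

W ≈ -19.9 kJ

Adiabatic ⇒ Q = 0, so W_by = −ΔU = nCᵥ(T₁ − T₂).
Cᵥ = 5R/2 = 20.79 J/(mol·K).
W = (2.98)(20.79)(478 − 799) = -19883 J.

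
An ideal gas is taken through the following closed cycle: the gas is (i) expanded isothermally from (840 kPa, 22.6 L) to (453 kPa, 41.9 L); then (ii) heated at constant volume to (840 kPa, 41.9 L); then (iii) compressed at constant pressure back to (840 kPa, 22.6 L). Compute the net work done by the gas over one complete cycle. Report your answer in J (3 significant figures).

Leg (i): W = PᵢVᵢ ln(V_f/Vᵢ) = (18984) ln(41.9/22.6) = 11720 J.
Leg (ii): W = 0.
Leg (iii): W = PΔV = (840)(22.6 − 41.9) = -16212 J.
W_net = 11720 − 16212 = -4492 J.

W_net ≈ -4490 J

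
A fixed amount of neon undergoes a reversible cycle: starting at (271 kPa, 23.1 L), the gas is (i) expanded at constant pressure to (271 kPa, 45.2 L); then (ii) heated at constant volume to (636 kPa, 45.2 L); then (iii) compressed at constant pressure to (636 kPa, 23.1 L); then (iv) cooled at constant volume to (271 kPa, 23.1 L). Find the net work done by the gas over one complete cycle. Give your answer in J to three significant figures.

Constant-volume legs do no work.
W(i) = (271)(45.2 − 23.1) = 5989 J; W(iii) = (636)(23.1 − 45.2) = -14056 J.
W_net = 5989 − 14056 = -8066 J (the counter-clockwise enclosed area).

W_net ≈ -8070 J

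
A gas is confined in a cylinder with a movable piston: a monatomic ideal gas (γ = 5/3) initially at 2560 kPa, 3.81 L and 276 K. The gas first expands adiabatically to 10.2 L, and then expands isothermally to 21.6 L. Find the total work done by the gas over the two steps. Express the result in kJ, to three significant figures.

W_total ≈ 10.8 kJ

Step 1 (adiabatic): W = (P₁V₁ − P₂V₂)/(γ−1) = (9754 − 5059)/0.667 = 7042 J.
After step 1: P = 496 kPa, V = 10.2 L, T = 143.2 K.
Step 2 (isothermal): W = P₁V₁ ln(V₂/V₁) = (5059) ln(21.6/10.2) = 3796 J.
W_total = 7042 + 3796 = 10838 J.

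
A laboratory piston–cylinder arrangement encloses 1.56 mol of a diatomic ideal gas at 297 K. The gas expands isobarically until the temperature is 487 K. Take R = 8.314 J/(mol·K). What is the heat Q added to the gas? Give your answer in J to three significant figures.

Isobaric: W = nRΔT = (1.56)(8.314)(190) = 2464 J.
ΔU = nCᵥΔT with Cᵥ = 5R/2: ΔU = (1.56)(20.79)(190) = 6161 J.
Q = ΔU + W = 6161 + 2464 = 8625 J.

Q ≈ 8620 J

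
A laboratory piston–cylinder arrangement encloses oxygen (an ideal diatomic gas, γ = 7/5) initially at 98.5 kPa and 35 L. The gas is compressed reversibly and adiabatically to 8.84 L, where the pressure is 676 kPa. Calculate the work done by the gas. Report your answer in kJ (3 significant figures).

W ≈ -6.32 kJ

Adiabatic: W = (P₁V₁ − P₂V₂)/(γ − 1) with γ = 7/5.
P₁V₁ = 3448 J, P₂V₂ = 5976 J.
W = (3448 − 5976) / 0.4 = -6321 J.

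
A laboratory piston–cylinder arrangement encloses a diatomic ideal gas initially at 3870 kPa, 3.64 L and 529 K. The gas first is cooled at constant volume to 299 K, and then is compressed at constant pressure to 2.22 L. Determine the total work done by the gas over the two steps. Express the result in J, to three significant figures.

W_total ≈ -3110 J

Step 1 (isochoric): W = 0 (constant volume).
After step 1: P = 2187 kPa (V unchanged).
Step 2 (isobaric): W = PΔV = (2187 kPa)(2.22 − 3.64 L) = -3106 J.
W_total = 0 − 3106 = -3106 J.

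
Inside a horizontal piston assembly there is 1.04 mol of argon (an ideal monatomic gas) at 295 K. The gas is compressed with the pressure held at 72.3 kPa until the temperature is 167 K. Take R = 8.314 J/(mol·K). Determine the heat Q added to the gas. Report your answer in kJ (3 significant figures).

Q ≈ -2.77 kJ

Isobaric: W = nRΔT = (1.04)(8.314)(-128) = -1107 J.
ΔU = nCᵥΔT with Cᵥ = 3R/2: ΔU = (1.04)(12.47)(-128) = -1660 J.
Q = ΔU + W = -1660 − 1107 = -2767 J.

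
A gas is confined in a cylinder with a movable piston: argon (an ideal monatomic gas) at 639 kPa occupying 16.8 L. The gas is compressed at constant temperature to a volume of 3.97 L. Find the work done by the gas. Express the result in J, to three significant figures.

Isothermal: W = nRT ln(V₂/V₁) = P₁V₁ ln(V₂/V₁).
P₁V₁ = (639 kPa)(16.8 L) = 10735 J.
W = 10735 × ln(3.97/16.8) = 10735 × -1.443
W_by_gas = -15487 J.

W ≈ -15500 J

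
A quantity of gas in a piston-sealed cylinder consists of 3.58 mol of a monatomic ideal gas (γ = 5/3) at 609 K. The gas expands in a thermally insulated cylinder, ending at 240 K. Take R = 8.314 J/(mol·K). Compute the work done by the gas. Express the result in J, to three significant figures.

W ≈ 16500 J

Adiabatic ⇒ Q = 0, so W_by = −ΔU = nCᵥ(T₁ − T₂).
Cᵥ = 3R/2 = 12.47 J/(mol·K).
W = (3.58)(12.47)(609 − 240) = 16474 J.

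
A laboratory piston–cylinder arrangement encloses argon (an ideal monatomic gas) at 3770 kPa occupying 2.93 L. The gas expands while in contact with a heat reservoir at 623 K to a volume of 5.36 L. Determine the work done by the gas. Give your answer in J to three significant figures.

W ≈ 6670 J

Isothermal: W = nRT ln(V₂/V₁) = P₁V₁ ln(V₂/V₁).
P₁V₁ = (3770 kPa)(2.93 L) = 11046 J.
W = 11046 × ln(5.36/2.93) = 11046 × 0.604
W_by_gas = 6671 J.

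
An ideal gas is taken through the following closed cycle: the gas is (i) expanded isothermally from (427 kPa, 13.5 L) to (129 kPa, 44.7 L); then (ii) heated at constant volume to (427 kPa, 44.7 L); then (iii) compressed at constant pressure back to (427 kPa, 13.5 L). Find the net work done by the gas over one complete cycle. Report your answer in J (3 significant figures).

W_net ≈ -6420 J

Leg (i): W = PᵢVᵢ ln(V_f/Vᵢ) = (5764) ln(44.7/13.5) = 6902 J.
Leg (ii): W = 0.
Leg (iii): W = PΔV = (427)(13.5 − 44.7) = -13322 J.
W_net = 6902 − 13322 = -6421 J.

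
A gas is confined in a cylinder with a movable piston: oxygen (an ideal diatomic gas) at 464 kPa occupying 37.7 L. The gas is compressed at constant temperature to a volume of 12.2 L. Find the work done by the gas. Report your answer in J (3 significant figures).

W ≈ -19700 J

Isothermal: W = nRT ln(V₂/V₁) = P₁V₁ ln(V₂/V₁).
P₁V₁ = (464 kPa)(37.7 L) = 17493 J.
W = 17493 × ln(12.2/37.7) = 17493 × -1.128
W_by_gas = -19736 J.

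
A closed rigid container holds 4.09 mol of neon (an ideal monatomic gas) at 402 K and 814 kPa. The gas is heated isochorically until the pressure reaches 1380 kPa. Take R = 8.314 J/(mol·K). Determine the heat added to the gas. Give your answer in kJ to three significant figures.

Q ≈ 14.3 kJ

Constant volume ⇒ W = 0, so Q = ΔU = nCᵥΔT with Cᵥ = 3R/2 = 12.47 J/(mol·K).
At constant V, T₂/T₁ = P₂/P₁ ⇒ ΔT = T₁(P₂/P₁ − 1) = 402·(1380/814 − 1) = 279.5 K.
ΔU = (4.09)(12.47)(279.5) = 14257 J.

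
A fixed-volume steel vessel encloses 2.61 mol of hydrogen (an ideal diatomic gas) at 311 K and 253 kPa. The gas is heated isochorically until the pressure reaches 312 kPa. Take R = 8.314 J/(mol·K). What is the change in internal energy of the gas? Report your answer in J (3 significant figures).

ΔU ≈ 3930 J

Constant volume ⇒ W = 0, so Q = ΔU = nCᵥΔT with Cᵥ = 5R/2 = 20.79 J/(mol·K).
At constant V, T₂/T₁ = P₂/P₁ ⇒ ΔT = T₁(P₂/P₁ − 1) = 311·(312/253 − 1) = 72.53 K.
ΔU = (2.61)(20.79)(72.53) = 3934 J.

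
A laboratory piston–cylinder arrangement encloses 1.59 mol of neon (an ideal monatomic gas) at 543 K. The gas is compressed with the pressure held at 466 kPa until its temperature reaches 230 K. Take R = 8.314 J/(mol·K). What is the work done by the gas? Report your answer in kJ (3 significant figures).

W ≈ -4.14 kJ

Isobaric: W = P ΔV = nR ΔT.
W = (1.59)(8.314)(230 − 543) = -4138 J.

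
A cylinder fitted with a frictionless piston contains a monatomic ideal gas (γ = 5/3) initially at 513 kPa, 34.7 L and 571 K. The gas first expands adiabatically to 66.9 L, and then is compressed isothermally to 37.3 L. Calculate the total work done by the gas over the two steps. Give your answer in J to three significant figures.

Step 1 (adiabatic): W = (P₁V₁ − P₂V₂)/(γ−1) = (17801 − 11492)/0.667 = 9464 J.
After step 1: P = 171.8 kPa, V = 66.9 L, T = 368.6 K.
Step 2 (isothermal): W = P₁V₁ ln(V₂/V₁) = (11492) ln(37.3/66.9) = -6713 J.
W_total = 9464 − 6713 = 2751 J.

W_total ≈ 2750 J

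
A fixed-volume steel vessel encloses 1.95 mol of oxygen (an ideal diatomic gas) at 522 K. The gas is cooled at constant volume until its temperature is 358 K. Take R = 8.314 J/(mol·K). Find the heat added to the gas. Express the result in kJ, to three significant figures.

Constant volume ⇒ W = 0, so Q = ΔU = nCᵥΔT with Cᵥ = 5R/2 = 20.79 J/(mol·K).
ΔU = (1.95)(20.79)(358 − 522) = -6647 J.

Q ≈ -6.65 kJ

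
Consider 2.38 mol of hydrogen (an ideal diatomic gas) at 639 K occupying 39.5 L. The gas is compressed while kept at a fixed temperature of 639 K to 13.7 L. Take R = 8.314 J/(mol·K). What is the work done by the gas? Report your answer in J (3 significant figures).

Isothermal: W = nRT ln(V₂/V₁).
W = (2.38)(8.314)(639) × ln(13.7/39.5)
  = 12644 × -1.059
W_by_gas = -13389 J.

W ≈ -13400 J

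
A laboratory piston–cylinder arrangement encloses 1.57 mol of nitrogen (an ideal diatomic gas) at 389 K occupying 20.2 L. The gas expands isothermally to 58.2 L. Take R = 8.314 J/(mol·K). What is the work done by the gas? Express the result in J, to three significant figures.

Isothermal: W = nRT ln(V₂/V₁).
W = (1.57)(8.314)(389) × ln(58.2/20.2)
  = 5078 × 1.058
W_by_gas = 5373 J.

W ≈ 5370 J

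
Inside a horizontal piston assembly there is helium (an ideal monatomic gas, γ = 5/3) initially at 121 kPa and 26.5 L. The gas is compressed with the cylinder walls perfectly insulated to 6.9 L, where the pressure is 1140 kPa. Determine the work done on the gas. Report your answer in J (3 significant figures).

W ≈ 6990 J

Adiabatic: W = (P₁V₁ − P₂V₂)/(γ − 1) with γ = 5/3.
P₁V₁ = 3206 J, P₂V₂ = 7866 J.
W = (3206 − 7866) / 0.6667 = -6989 J.
Work on gas = −W_by = 6989 J.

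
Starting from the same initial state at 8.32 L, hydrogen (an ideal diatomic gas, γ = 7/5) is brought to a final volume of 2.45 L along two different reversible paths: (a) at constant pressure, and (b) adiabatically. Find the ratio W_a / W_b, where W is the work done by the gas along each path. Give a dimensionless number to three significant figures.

Path (a) isobaric: W = P₁(V₂ − V₁) → W_a/(P₁V₁) = -0.7055.
Path (b) adiabatic: W = P₁V₁(1 − (V₁/V₂)^(γ−1))/(γ−1) → W_b/(P₁V₁) = -1.577.
W_a / W_b = -0.7055 / -1.577 = 0.4474.

W_a / W_b ≈ 0.447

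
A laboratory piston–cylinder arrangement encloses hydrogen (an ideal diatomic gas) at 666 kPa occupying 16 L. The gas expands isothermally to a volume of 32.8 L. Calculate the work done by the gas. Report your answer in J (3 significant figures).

W ≈ 7650 J

Isothermal: W = nRT ln(V₂/V₁) = P₁V₁ ln(V₂/V₁).
P₁V₁ = (666 kPa)(16 L) = 10656 J.
W = 10656 × ln(32.8/16) = 10656 × 0.7178
W_by_gas = 7649 J.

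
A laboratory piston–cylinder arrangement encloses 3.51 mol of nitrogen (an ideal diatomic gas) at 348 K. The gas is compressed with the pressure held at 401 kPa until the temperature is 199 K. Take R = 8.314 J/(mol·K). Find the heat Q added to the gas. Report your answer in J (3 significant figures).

Q ≈ -15200 J

Isobaric: W = nRΔT = (3.51)(8.314)(-149) = -4348 J.
ΔU = nCᵥΔT with Cᵥ = 5R/2: ΔU = (3.51)(20.79)(-149) = -10870 J.
Q = ΔU + W = -10870 − 4348 = -15218 J.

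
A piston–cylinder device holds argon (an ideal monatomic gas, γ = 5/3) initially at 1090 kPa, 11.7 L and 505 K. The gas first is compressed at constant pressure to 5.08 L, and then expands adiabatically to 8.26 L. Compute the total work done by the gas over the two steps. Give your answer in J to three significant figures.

W_total ≈ -4920 J

Step 1 (isobaric): W = PΔV = (1090 kPa)(5.08 − 11.7 L) = -7216 J.
After step 1: P = 1090 kPa, V = 5.08 L, T = 219.3 K.
Step 2 (adiabatic): W = (P₁V₁ − P₂V₂)/(γ−1) = (5537 − 4004)/0.667 = 2299 J.
W_total = -7216 + 2299 = -4917 J.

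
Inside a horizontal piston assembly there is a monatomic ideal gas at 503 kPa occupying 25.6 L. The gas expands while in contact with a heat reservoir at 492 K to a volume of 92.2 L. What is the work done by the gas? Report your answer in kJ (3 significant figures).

W ≈ 16.5 kJ

Isothermal: W = nRT ln(V₂/V₁) = P₁V₁ ln(V₂/V₁).
P₁V₁ = (503 kPa)(25.6 L) = 12877 J.
W = 12877 × ln(92.2/25.6) = 12877 × 1.281
W_by_gas = 16500 J.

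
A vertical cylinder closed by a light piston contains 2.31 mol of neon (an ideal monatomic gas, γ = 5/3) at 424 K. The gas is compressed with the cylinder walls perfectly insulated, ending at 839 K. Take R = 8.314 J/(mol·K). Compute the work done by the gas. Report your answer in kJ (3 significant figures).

W ≈ -12.0 kJ

Adiabatic ⇒ Q = 0, so W_by = −ΔU = nCᵥ(T₁ − T₂).
Cᵥ = 3R/2 = 12.47 J/(mol·K).
W = (2.31)(12.47)(424 − 839) = -11955 J.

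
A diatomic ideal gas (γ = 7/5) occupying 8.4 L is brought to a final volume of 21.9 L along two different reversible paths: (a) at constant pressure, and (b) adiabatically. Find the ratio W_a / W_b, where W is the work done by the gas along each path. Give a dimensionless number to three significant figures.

W_a / W_b ≈ 2.02

Path (a) isobaric: W = P₁(V₂ − V₁) → W_a/(P₁V₁) = 1.607.
Path (b) adiabatic: W = P₁V₁(1 − (V₁/V₂)^(γ−1))/(γ−1) → W_b/(P₁V₁) = 0.796.
W_a / W_b = 1.607 / 0.796 = 2.019.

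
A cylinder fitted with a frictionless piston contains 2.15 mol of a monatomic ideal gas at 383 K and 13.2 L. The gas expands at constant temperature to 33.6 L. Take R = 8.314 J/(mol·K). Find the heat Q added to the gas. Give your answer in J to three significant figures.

Q ≈ 6400 J

Isothermal ⇒ ΔU = 0, so Q = W = nRT ln(V₂/V₁).
Q = (2.15)(8.314)(383) ln(33.6/13.2) = 6846 × 0.9343 = 6396 J.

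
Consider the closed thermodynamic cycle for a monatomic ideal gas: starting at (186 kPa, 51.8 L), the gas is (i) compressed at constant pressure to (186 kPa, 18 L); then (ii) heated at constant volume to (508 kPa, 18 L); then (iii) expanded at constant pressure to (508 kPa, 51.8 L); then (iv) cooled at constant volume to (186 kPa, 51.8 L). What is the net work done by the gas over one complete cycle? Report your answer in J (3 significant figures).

Constant-volume legs do no work.
W(i) = (186)(18 − 51.8) = -6287 J; W(iii) = (508)(51.8 − 18) = 17170 J.
W_net = -6287 + 17170 = 10884 J (the clockwise enclosed area).

W_net ≈ 10900 J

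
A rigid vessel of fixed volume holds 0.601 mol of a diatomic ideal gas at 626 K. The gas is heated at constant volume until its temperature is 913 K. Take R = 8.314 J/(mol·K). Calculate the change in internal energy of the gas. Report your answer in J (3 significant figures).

Constant volume ⇒ W = 0, so Q = ΔU = nCᵥΔT with Cᵥ = 5R/2 = 20.79 J/(mol·K).
ΔU = (0.601)(20.79)(913 − 626) = 3585 J.

ΔU ≈ 3590 J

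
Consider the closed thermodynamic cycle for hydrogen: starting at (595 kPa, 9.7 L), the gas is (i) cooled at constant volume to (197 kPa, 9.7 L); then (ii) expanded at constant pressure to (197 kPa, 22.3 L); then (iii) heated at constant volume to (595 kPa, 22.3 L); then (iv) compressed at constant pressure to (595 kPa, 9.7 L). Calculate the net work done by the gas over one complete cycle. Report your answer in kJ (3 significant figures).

W_net ≈ -5.01 kJ

Constant-volume legs do no work.
W(ii) = (197)(22.3 − 9.7) = 2482 J; W(iv) = (595)(9.7 − 22.3) = -7497 J.
W_net = 2482 − 7497 = -5015 J (the counter-clockwise enclosed area).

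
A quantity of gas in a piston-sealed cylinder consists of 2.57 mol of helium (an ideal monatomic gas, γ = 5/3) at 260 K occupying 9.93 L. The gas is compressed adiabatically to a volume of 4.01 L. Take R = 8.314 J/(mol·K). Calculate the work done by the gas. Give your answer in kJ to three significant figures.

W ≈ -6.92 kJ

Adiabatic: TV^(γ−1) = const with γ = 5/3.
T₂ = T₁ (V₁/V₂)^(γ−1) = 260 × (9.93/4.01)^0.667 = 260 × 1.83 = 475.9 K.
W_by = nCᵥ(T₁ − T₂) = (2.57)(12.47)(260 − 475.9) = -6919 J.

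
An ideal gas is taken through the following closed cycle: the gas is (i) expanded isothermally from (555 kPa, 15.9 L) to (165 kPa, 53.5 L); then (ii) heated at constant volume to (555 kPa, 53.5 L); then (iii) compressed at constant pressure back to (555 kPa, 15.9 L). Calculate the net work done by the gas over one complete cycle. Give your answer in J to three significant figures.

Leg (i): W = PᵢVᵢ ln(V_f/Vᵢ) = (8824) ln(53.5/15.9) = 10707 J.
Leg (ii): W = 0.
Leg (iii): W = PΔV = (555)(15.9 − 53.5) = -20868 J.
W_net = 10707 − 20868 = -10161 J.

W_net ≈ -10200 J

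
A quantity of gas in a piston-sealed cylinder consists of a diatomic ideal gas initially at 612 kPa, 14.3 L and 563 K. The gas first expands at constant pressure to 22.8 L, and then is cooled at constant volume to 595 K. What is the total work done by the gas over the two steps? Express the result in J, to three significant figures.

Step 1 (isobaric): W = PΔV = (612 kPa)(22.8 − 14.3 L) = 5202 J.
Step 2 (isochoric): W = 0 (constant volume).
W_total = 5202 + 0 = 5202 J.

W_total ≈ 5200 J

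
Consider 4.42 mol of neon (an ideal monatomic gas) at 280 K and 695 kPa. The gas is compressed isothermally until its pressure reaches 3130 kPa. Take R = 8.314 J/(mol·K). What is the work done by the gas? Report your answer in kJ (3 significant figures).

W ≈ -15.5 kJ

Isothermal process: W = nRT ln(V₂/V₁) = nRT ln(P₁/P₂).
W = (4.42)(8.314)(280) × ln(695/3130)
  = 10289 × ln(0.222) = 10289 × -1.505
W_by_gas = -15484 J.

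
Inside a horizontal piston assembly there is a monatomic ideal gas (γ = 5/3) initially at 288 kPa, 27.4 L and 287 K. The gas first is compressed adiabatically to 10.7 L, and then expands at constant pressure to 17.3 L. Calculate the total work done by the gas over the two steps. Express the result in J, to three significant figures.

W_total ≈ -1210 J

Step 1 (adiabatic): W = (P₁V₁ − P₂V₂)/(γ−1) = (7891 − 14770)/0.667 = -10319 J.
After step 1: P = 1380 kPa, V = 10.7 L, T = 537.2 K.
Step 2 (isobaric): W = PΔV = (1380 kPa)(17.3 − 10.7 L) = 9111 J.
W_total = -10319 + 9111 = -1208 J.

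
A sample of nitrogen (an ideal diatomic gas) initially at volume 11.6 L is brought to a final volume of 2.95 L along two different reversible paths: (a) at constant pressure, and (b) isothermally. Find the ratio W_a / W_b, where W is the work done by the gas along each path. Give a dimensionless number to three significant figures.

Path (a) isobaric: W = P₁(V₂ − V₁) → W_a/(P₁V₁) = -0.7457.
Path (b) isothermal: W = P₁V₁ ln(V₂/V₁) → W_b/(P₁V₁) = -1.369.
W_a / W_b = -0.7457 / -1.369 = 0.5446.

W_a / W_b ≈ 0.545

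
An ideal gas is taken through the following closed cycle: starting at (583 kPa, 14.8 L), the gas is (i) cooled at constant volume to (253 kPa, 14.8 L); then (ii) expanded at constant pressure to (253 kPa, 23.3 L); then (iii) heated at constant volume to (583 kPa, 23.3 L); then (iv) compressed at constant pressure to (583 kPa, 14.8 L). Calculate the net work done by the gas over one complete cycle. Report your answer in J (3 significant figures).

W_net ≈ -2800 J

Constant-volume legs do no work.
W(ii) = (253)(23.3 − 14.8) = 2150 J; W(iv) = (583)(14.8 − 23.3) = -4956 J.
W_net = 2150 − 4956 = -2805 J (the counter-clockwise enclosed area).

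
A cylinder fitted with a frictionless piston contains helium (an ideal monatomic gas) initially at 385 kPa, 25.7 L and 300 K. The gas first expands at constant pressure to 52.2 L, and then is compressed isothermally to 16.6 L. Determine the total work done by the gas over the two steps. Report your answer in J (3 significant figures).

Step 1 (isobaric): W = PΔV = (385 kPa)(52.2 − 25.7 L) = 10203 J.
After step 1: P = 385 kPa, V = 52.2 L, T = 609.3 K.
Step 2 (isothermal): W = P₁V₁ ln(V₂/V₁) = (20097) ln(16.6/52.2) = -23025 J.
W_total = 10203 − 23025 = -12822 J.

W_total ≈ -12800 J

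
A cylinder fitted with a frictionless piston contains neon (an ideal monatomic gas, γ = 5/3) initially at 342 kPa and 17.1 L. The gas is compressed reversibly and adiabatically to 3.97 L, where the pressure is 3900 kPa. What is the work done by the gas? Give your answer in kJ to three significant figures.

W ≈ -14.5 kJ

Adiabatic: W = (P₁V₁ − P₂V₂)/(γ − 1) with γ = 5/3.
P₁V₁ = 5848 J, P₂V₂ = 15483 J.
W = (5848 − 15483) / 0.6667 = -14452 J.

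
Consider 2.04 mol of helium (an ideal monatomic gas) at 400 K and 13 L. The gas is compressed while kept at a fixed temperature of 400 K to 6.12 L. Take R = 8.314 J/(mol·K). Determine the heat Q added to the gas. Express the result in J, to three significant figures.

Q ≈ -5110 J

Isothermal ⇒ ΔU = 0, so Q = W = nRT ln(V₂/V₁).
Q = (2.04)(8.314)(400) ln(6.12/13) = 6784 × -0.7534 = -5111 J.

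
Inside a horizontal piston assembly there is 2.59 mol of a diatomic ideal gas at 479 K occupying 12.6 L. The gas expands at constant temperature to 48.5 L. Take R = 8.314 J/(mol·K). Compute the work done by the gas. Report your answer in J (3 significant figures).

Isothermal: W = nRT ln(V₂/V₁).
W = (2.59)(8.314)(479) × ln(48.5/12.6)
  = 10314 × 1.348
W_by_gas = 13902 J.

W ≈ 13900 J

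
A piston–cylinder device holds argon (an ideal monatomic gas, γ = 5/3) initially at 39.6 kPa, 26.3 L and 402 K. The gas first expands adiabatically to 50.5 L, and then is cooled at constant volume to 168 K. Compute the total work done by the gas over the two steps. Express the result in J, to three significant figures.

Step 1 (adiabatic): W = (P₁V₁ − P₂V₂)/(γ−1) = (1041 − 674.2)/0.667 = 551 J.
Step 2 (isochoric): W = 0 (constant volume).
W_total = 551 + 0 = 551 J.

W_total ≈ 551 J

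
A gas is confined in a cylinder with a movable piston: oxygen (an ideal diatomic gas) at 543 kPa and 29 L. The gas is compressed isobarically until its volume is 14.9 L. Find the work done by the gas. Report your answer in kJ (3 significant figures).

W ≈ -7.66 kJ

Isobaric: W = P ΔV.
W = (543 kPa)(14.9 − 29 L) = (543)(-14.1) = -7656 J.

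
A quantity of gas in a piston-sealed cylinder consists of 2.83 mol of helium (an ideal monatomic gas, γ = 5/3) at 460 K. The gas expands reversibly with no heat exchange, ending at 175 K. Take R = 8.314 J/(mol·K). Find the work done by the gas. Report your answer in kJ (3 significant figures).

W ≈ 10.1 kJ

Adiabatic ⇒ Q = 0, so W_by = −ΔU = nCᵥ(T₁ − T₂).
Cᵥ = 3R/2 = 12.47 J/(mol·K).
W = (2.83)(12.47)(460 − 175) = 10058 J.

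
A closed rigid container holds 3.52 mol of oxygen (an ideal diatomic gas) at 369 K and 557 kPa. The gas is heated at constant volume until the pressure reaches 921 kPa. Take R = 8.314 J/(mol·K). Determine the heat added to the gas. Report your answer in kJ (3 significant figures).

Q ≈ 17.6 kJ

Constant volume ⇒ W = 0, so Q = ΔU = nCᵥΔT with Cᵥ = 5R/2 = 20.79 J/(mol·K).
At constant V, T₂/T₁ = P₂/P₁ ⇒ ΔT = T₁(P₂/P₁ − 1) = 369·(921/557 − 1) = 241.1 K.
ΔU = (3.52)(20.79)(241.1) = 17643 J.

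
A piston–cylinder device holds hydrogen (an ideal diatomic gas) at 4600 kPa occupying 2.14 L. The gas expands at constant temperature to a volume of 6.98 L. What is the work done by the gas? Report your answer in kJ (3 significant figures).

Isothermal: W = nRT ln(V₂/V₁) = P₁V₁ ln(V₂/V₁).
P₁V₁ = (4600 kPa)(2.14 L) = 9844 J.
W = 9844 × ln(6.98/2.14) = 9844 × 1.182
W_by_gas = 11638 J.

W ≈ 11.6 kJ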